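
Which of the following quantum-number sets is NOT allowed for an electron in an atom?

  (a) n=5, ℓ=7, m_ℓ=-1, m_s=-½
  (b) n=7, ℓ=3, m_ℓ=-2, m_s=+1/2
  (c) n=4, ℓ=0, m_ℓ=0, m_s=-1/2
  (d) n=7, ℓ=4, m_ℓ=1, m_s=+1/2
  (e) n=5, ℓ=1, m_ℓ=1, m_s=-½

(a)

(a) has ℓ = 7 ≥ n = 5, violating 0 ≤ ℓ ≤ n−1.
The remaining sets (b), (c), (d), (e) satisfy all four rules.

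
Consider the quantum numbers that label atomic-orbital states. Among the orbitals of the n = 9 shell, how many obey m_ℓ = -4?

5

Go through ℓ = 0, …, 8 (the values permitted for n = 9).
Contributions: ℓ=4 → 1; ℓ=5 → 1; ℓ=6 → 1; ℓ=7 → 1; ℓ=8 → 1.
Total orbitals: 1 + 1 + 1 + 1 + 1 = 5.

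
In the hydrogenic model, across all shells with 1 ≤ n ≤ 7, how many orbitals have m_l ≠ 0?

Go shell by shell, enumerating (l, m_l) with m_l ≠ 0:
n=2 → 2; n=3 → 6; n=4 → 12; n=5 → 20; n=6 → 30; n=7 → 42.
Total orbitals: 2 + 6 + 12 + 20 + 30 + 42 = 112.

112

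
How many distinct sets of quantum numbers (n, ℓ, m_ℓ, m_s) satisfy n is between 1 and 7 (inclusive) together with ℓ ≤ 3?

156

Work shell by shell — for each n, count the (ℓ, m_ℓ) pairs that satisfy ℓ ≤ 3:
n=1 → 1; n=2 → 4; n=3 → 9; n=4 → 16; n=5 → 16; n=6 → 16; n=7 → 16.
Orbitals: 1 + 4 + 9 + 16 + 16 + 16 + 16 = 78. Including both spin states (m_s = ±1/2) gives 2 × 78 = 156 states.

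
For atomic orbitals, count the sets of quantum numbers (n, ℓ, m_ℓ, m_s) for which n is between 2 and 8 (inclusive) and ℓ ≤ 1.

Treat each shell separately and count matching orbitals:
n=2 → 4; n=3 → 4; n=4 → 4; n=5 → 4; n=6 → 4; n=7 → 4; n=8 → 4.
Orbitals: 4 + 4 + 4 + 4 + 4 + 4 + 4 = 28. Including both spin states (m_s = ±1/2) gives 2 × 28 = 56 states.

56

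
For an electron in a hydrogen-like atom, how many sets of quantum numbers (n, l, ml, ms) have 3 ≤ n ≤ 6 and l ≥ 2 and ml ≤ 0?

Work shell by shell — for each n, count the (l, ml) pairs that satisfy l ≥ 2 and ml ≤ 0:
n=3 → 3; n=4 → 7; n=5 → 12; n=6 → 18.
Orbitals: 3 + 7 + 12 + 18 = 40. Including both spin states (ms = ±1/2) gives 2 × 40 = 80 states.

80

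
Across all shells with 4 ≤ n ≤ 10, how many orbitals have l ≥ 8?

53

For each n in the range, tally the orbitals obeying l ≥ 8:
n=9 → 17; n=10 → 36.
Total orbitals: 17 + 36 = 53.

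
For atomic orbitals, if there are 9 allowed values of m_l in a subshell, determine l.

l = 4

m_l ranges over 2l+1 integers, so 2l+1 = 9 ⇒ l = 4.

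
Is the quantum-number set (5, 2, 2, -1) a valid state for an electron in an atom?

No

The spin quantum number for an electron can only be m_s = +1/2 or −1/2; m_s = -1 is not one of those.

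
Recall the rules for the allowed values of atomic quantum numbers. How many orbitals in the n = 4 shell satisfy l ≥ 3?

For n = 4, l ranges over 0 … 3.
Orbitals with l ≥ 3, by l: l=3 → 7.
Total orbitals: 7.

7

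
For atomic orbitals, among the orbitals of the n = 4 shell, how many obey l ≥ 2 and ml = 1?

With n = 4 the allowed l are 0, 1, …, 3.
Per l-value: l=2 → 1; l=3 → 1.
Total orbitals: 1 + 1 = 2.

2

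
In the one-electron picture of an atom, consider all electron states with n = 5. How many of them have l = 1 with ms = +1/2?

3

With n = 5 the allowed l are 0, 1, …, 4.
The (l, ml) pairs meeting l = 1 give: l=1 → 3.
Orbitals: 3. With ms fixed to a single value there is one state per orbital, giving 3 states.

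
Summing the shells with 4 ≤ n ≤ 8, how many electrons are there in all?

380

Shell n has n² orbitals: 4²=16 + 5²=25 + 6²=36 + 7²=49 + 8²=64 = 190 orbitals.
Two spin states per orbital: 2 × 190 = 380 electrons.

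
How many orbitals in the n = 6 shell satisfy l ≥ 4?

20

The (l, m_l) pairs meeting l ≥ 4 give: l=4 → 9; l=5 → 11.
Total orbitals: 9 + 11 = 20.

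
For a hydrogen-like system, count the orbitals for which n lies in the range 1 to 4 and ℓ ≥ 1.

26

Treat each shell separately and count matching orbitals:
n=2 → 3; n=3 → 8; n=4 → 15.
Total orbitals: 3 + 8 + 15 = 26.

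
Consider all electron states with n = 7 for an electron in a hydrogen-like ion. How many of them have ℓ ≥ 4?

The n = 7 shell has ℓ = 0 through 6; check each.
Per ℓ-value: ℓ=4 → 9; ℓ=5 → 11; ℓ=6 → 13.
Orbitals: 9 + 11 + 13 = 33. Each orbital carries two spin states, so 33 × 2 = 66 states.

66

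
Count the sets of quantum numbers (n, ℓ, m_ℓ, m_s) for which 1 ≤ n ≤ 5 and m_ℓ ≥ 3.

8

Per-shell orbital counts meeting the constraint:
n=4 → 1; n=5 → 3.
Orbitals: 1 + 3 = 4. Including both spin states (m_s = ±1/2) gives 2 × 4 = 8 states.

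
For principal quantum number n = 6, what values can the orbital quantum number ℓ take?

ℓ is an integer with 0 ≤ ℓ ≤ n−1, so for n = 6: ℓ = 0, 1, 2, 3, 4, 5.

0, 1, 2, 3, 4, 5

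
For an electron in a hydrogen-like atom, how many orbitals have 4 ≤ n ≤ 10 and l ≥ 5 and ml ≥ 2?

Per-shell orbital counts meeting the constraint:
n=6 → 4; n=7 → 9; n=8 → 15; n=9 → 22; n=10 → 30.
Total orbitals: 4 + 9 + 15 + 22 + 30 = 80.

80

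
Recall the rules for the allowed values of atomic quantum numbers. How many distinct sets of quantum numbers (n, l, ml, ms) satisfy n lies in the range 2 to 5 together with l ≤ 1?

32

Work shell by shell — for each n, count the (l, ml) pairs that satisfy l ≤ 1:
n=2 → 4; n=3 → 4; n=4 → 4; n=5 → 4.
Orbitals: 4 + 4 + 4 + 4 = 16. Including both spin states (ms = ±1/2) gives 2 × 16 = 32 states.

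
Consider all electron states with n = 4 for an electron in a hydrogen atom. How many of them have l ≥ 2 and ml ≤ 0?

14

Per l-value: l=2 → 3; l=3 → 4.
Orbitals: 3 + 4 = 7. Each orbital carries two spin states, so 7 × 2 = 14 states.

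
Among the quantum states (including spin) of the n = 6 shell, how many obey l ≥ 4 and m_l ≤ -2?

The n = 6 shell has l = 0 through 5; check each.
Per l-value: l=4 → 3; l=5 → 4.
Orbitals: 3 + 4 = 7. Each orbital carries two spin states, so 7 × 2 = 14 states.

14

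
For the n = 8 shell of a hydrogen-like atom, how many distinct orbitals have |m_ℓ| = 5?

6

Per ℓ-value: ℓ=5 → 2; ℓ=6 → 2; ℓ=7 → 2.
Total orbitals: 2 + 2 + 2 = 6.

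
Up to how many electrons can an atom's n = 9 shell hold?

162

A shell holds 2n² electrons: 2 × 9² = 2 × 81 = 162.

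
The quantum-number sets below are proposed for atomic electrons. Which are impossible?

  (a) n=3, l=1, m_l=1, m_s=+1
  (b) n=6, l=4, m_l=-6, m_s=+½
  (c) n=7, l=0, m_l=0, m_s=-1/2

(a) has m_s = +1, but an electron's spin must be ±1/2.
(b) has |m_l| = 6 > l = 4, violating −l ≤ m_l ≤ l.
The remaining set (c) satisfies all four rules.

(a) and (b)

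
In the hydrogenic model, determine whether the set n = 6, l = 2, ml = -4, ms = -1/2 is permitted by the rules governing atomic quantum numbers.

Invalid

The magnetic quantum number must satisfy −l ≤ ml ≤ l. With l = 2, ml can only be -2, -1, 0, 1, 2, so ml = -4 is forbidden.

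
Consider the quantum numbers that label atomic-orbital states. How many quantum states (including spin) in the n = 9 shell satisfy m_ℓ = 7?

4

Go through ℓ = 0, …, 8 (the values permitted for n = 9).
Contributions: ℓ=7 → 1; ℓ=8 → 1.
Orbitals: 1 + 1 = 2. Each orbital carries two spin states, so 2 × 2 = 4 states.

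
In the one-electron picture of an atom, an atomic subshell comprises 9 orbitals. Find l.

l = 4

2l+1 = 9 gives l = 4.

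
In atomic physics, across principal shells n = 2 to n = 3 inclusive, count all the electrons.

26

Shell n has n² orbitals: 2²=4 + 3²=9 = 13 orbitals.
Two spin states per orbital: 2 × 13 = 26 electrons.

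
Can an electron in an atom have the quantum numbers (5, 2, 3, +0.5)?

The magnetic quantum number must satisfy −l ≤ m_l ≤ l. With l = 2, m_l can only be -2, -1, 0, 1, 2, so m_l = 3 is forbidden.

Not allowed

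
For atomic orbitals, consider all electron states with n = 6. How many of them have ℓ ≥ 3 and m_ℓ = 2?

Per ℓ-value: ℓ=3 → 1; ℓ=4 → 1; ℓ=5 → 1.
Orbitals: 1 + 1 + 1 = 3. Each orbital carries two spin states, so 3 × 2 = 6 states.

6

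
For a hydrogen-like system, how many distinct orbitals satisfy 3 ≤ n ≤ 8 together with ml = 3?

15

Per-shell orbital counts meeting the constraint:
n=4 → 1; n=5 → 2; n=6 → 3; n=7 → 4; n=8 → 5.
Total orbitals: 1 + 2 + 3 + 4 + 5 = 15.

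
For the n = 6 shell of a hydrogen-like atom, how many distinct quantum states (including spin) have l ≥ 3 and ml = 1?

With n = 6 the allowed l are 0, 1, …, 5.
Contributions: l=3 → 1; l=4 → 1; l=5 → 1.
Orbitals: 1 + 1 + 1 = 3. Each orbital carries two spin states, so 3 × 2 = 6 states.

6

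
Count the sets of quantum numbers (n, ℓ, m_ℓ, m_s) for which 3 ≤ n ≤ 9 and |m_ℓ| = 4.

60

Per-shell orbital counts meeting the constraint:
n=5 → 2; n=6 → 4; n=7 → 6; n=8 → 8; n=9 → 10.
Orbitals: 2 + 4 + 6 + 8 + 10 = 30. Including both spin states (m_s = ±1/2) gives 2 × 30 = 60 states.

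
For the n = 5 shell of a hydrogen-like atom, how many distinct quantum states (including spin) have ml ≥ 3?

6

For n = 5, l ranges over 0 … 4.
Orbitals with ml ≥ 3, by l: l=3 → 1; l=4 → 2.
Orbitals: 1 + 2 = 3. Each orbital carries two spin states, so 3 × 2 = 6 states.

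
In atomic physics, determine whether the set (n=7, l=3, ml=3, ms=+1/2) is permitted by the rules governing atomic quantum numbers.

Allowed

n = 7 is a positive integer. l = 3 satisfies 0 ≤ l ≤ n−1 = 6. ml = 3 lies in the range −l … +l (here −3 … 3). ms = +1/2 is one of ±1/2.
All four constraints are satisfied.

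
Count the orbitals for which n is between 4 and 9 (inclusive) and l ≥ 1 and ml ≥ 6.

Treat each shell separately and count matching orbitals:
n=7 → 1; n=8 → 3; n=9 → 6.
Total orbitals: 1 + 3 + 6 = 10.

10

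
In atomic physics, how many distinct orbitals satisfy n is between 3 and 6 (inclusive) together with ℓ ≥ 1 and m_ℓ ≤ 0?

Work shell by shell — for each n, count the (ℓ, m_ℓ) pairs that satisfy ℓ ≥ 1 and m_ℓ ≤ 0:
n=3 → 5; n=4 → 9; n=5 → 14; n=6 → 20.
Total orbitals: 5 + 9 + 14 + 20 = 48.

48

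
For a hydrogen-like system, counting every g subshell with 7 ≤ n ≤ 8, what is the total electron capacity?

36

A g subshell (l = 4) exists for every n ≥ 5, so shells n = 7, 8 each contribute one — 2 subshells.
Since each g subshell holds 2(2·4+1) = 18 electrons, the total is 2 × 18 = 36.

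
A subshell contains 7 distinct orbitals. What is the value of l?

l = 3

2l+1 = 7 gives l = 3.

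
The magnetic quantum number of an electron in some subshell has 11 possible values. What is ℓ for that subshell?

ℓ = 5

m_ℓ ranges over 2ℓ+1 integers, so 2ℓ+1 = 11 ⇒ ℓ = 5.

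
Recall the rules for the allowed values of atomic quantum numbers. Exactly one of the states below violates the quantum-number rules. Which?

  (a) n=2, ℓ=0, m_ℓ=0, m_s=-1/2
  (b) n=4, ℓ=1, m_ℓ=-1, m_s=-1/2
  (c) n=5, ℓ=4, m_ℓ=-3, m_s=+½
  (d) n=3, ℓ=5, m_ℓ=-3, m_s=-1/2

(d)

(d) has ℓ = 5 ≥ n = 3, violating 0 ≤ ℓ ≤ n−1.
The remaining sets (a), (b), (c) satisfy all four rules.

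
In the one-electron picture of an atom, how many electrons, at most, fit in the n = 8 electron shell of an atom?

128

A shell holds 2n² electrons: 2 × 8² = 2 × 64 = 128.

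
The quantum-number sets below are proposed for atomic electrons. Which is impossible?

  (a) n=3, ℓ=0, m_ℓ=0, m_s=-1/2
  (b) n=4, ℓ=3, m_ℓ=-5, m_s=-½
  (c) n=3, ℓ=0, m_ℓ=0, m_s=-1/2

(b) has |m_ℓ| = 5 > ℓ = 3, violating −ℓ ≤ m_ℓ ≤ ℓ.
The remaining sets (a), (c) satisfy all four rules.

(b)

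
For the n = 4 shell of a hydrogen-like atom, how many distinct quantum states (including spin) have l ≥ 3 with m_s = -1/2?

7

Orbitals with l ≥ 3, by l: l=3 → 7.
Orbitals: 7. With m_s fixed to a single value there is one state per orbital, giving 7 states.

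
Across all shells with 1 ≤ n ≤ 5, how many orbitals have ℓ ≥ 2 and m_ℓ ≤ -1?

Go shell by shell, enumerating (ℓ, m_ℓ) with ℓ ≥ 2 and m_ℓ ≤ -1:
n=3 → 2; n=4 → 5; n=5 → 9.
Total orbitals: 2 + 5 + 9 = 16.

16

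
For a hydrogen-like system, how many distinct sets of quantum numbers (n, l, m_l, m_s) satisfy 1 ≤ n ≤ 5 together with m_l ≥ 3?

For each n in the range, tally the orbitals obeying m_l ≥ 3:
n=4 → 1; n=5 → 3.
Orbitals: 1 + 3 = 4. Including both spin states (m_s = ±1/2) gives 2 × 4 = 8 states.

8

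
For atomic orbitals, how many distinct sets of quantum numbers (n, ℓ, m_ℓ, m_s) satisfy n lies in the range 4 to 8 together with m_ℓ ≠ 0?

320

Go shell by shell, enumerating (ℓ, m_ℓ) with m_ℓ ≠ 0:
n=4 → 12; n=5 → 20; n=6 → 30; n=7 → 42; n=8 → 56.
Orbitals: 12 + 20 + 30 + 42 + 56 = 160. Including both spin states (m_s = ±1/2) gives 2 × 160 = 320 states.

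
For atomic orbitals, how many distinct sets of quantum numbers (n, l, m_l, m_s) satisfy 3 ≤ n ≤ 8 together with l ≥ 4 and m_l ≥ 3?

60

For each n in the range, tally the orbitals obeying l ≥ 4 and m_l ≥ 3:
n=5 → 2; n=6 → 5; n=7 → 9; n=8 → 14.
Orbitals: 2 + 5 + 9 + 14 = 30. Including both spin states (m_s = ±1/2) gives 2 × 30 = 60 states.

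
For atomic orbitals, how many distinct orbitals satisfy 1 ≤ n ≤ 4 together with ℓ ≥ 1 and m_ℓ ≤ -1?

Go shell by shell, enumerating (ℓ, m_ℓ) with ℓ ≥ 1 and m_ℓ ≤ -1:
n=2 → 1; n=3 → 3; n=4 → 6.
Total orbitals: 1 + 3 + 6 = 10.

10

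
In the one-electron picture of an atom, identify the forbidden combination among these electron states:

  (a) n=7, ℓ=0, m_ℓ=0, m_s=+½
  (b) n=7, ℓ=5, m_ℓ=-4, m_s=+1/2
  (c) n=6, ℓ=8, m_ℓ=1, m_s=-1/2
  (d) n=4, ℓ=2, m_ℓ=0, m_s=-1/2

(c) has ℓ = 8 ≥ n = 6, violating 0 ≤ ℓ ≤ n−1.
The remaining sets (a), (b), (d) satisfy all four rules.

(c)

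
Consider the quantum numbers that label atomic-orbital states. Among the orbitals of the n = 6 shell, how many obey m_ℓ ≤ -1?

For n = 6, ℓ ranges over 0 … 5.
Contributions: ℓ=1 → 1; ℓ=2 → 2; ℓ=3 → 3; ℓ=4 → 4; ℓ=5 → 5.
Total orbitals: 1 + 2 + 3 + 4 + 5 = 15.

15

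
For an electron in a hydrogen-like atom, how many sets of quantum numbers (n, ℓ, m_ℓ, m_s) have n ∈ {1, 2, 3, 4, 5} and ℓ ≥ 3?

46

Count contributing orbitals for each principal shell:
n=4 → 7; n=5 → 16.
Orbitals: 7 + 16 = 23. Including both spin states (m_s = ±1/2) gives 2 × 23 = 46 states.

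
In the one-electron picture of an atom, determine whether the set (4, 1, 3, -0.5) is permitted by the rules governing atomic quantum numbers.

No

The magnetic quantum number must satisfy −l ≤ ml ≤ l. With l = 1, ml can only be -1, 0, 1, so ml = 3 is forbidden.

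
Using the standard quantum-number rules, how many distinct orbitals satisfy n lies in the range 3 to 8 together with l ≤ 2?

54

Per-shell orbital counts meeting the constraint:
n=3 → 9; n=4 → 9; n=5 → 9; n=6 → 9; n=7 → 9; n=8 → 9.
Total orbitals: 9 + 9 + 9 + 9 + 9 + 9 = 54.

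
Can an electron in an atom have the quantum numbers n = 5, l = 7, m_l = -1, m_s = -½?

No

The orbital quantum number must satisfy 0 ≤ l ≤ n−1. With n = 5 the allowed l values are 0, 1, 2, 3, 4, so l = 7 is out of range.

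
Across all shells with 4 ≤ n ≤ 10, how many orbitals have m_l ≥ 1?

Work shell by shell — for each n, count the (l, m_l) pairs that satisfy m_l ≥ 1:
n=4 → 6; n=5 → 10; n=6 → 15; n=7 → 21; n=8 → 28; n=9 → 36; n=10 → 45.
Total orbitals: 6 + 10 + 15 + 21 + 28 + 36 + 45 = 161.

161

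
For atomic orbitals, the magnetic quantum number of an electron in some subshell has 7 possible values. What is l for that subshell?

l = 3

ml ranges over 2l+1 integers, so 2l+1 = 7 ⇒ l = 3.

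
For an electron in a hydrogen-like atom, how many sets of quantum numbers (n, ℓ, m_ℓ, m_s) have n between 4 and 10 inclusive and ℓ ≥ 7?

196

For each n in the range, tally the orbitals obeying ℓ ≥ 7:
n=8 → 15; n=9 → 32; n=10 → 51.
Orbitals: 15 + 32 + 51 = 98. Including both spin states (m_s = ±1/2) gives 2 × 98 = 196 states.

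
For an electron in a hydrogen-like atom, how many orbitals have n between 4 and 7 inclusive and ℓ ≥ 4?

For each n in the range, tally the orbitals obeying ℓ ≥ 4:
n=5 → 9; n=6 → 20; n=7 → 33.
Total orbitals: 9 + 20 + 33 = 62.

62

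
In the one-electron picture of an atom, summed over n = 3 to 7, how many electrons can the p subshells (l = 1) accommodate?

30

A p subshell (l = 1) exists for every n ≥ 2, so shells n = 3, 4, 5, 6, 7 each contribute one — 5 subshells.
Since each p subshell holds 2(2·1+1) = 6 electrons, the total is 5 × 6 = 30.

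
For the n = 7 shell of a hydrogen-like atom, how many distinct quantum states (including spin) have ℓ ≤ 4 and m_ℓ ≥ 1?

20

Contributions: ℓ=1 → 1; ℓ=2 → 2; ℓ=3 → 3; ℓ=4 → 4.
Orbitals: 1 + 2 + 3 + 4 = 10. Each orbital carries two spin states, so 10 × 2 = 20 states.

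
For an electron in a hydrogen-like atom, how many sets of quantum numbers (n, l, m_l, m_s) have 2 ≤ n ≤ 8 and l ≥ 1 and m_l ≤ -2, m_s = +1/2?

56

Per-shell orbital counts meeting the constraint:
n=3 → 1; n=4 → 3; n=5 → 6; n=6 → 10; n=7 → 15; n=8 → 21.
Orbitals: 1 + 3 + 6 + 10 + 15 + 21 = 56. With m_s fixed to +1/2 there is one state per orbital, so 56 states.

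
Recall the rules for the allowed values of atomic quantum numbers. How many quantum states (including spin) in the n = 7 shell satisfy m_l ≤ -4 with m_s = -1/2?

Go through l = 0, …, 6 (the values permitted for n = 7).
Orbitals with m_l ≤ -4, by l: l=4 → 1; l=5 → 2; l=6 → 3.
Orbitals: 1 + 2 + 3 = 6. With m_s fixed to a single value there is one state per orbital, giving 6 states.

6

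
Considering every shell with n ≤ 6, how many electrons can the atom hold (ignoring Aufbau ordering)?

182

Total orbitals = 1² + 2² + 3² + 4² + 5² + 6² = 91. Doubling for spin gives 182 electrons.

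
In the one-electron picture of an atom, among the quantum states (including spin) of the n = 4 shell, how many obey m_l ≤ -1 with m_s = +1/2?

6

Contributions: l=1 → 1; l=2 → 2; l=3 → 3.
Orbitals: 1 + 2 + 3 = 6. With m_s fixed to a single value there is one state per orbital, giving 6 states.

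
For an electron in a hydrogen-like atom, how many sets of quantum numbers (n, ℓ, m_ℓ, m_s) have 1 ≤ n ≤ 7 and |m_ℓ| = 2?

For each n in the range, tally the orbitals obeying |m_ℓ| = 2:
n=3 → 2; n=4 → 4; n=5 → 6; n=6 → 8; n=7 → 10.
Orbitals: 2 + 4 + 6 + 8 + 10 = 30. Including both spin states (m_s = ±1/2) gives 2 × 30 = 60 states.

60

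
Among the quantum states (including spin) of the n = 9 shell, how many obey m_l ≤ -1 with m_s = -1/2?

For n = 9, l ranges over 0 … 8.
Orbitals with m_l ≤ -1, by l: l=1 → 1; l=2 → 2; l=3 → 3; l=4 → 4; l=5 → 5; l=6 → 6; l=7 → 7; l=8 → 8.
Orbitals: 1 + 2 + 3 + 4 + 5 + 6 + 7 + 8 = 36. With m_s fixed to a single value there is one state per orbital, giving 36 states.

36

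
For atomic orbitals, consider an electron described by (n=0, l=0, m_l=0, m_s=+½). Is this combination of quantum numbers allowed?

Not allowed

The principal quantum number must be a positive integer (n ≥ 1), but here n = 0.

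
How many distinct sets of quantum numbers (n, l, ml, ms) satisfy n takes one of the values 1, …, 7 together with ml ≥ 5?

For each n in the range, tally the orbitals obeying ml ≥ 5:
n=6 → 1; n=7 → 3.
Orbitals: 1 + 3 = 4. Including both spin states (ms = ±1/2) gives 2 × 4 = 8 states.

8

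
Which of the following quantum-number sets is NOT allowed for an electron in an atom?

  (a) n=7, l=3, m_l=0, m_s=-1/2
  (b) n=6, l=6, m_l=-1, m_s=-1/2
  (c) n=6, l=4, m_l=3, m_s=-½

(b) has l = 6 ≥ n = 6, violating 0 ≤ l ≤ n−1.
The remaining sets (a), (c) satisfy all four rules.

(b)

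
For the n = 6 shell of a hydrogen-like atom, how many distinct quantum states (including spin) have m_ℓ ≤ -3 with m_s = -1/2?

The n = 6 shell has ℓ = 0 through 5; check each.
Contributions: ℓ=3 → 1; ℓ=4 → 2; ℓ=5 → 3.
Orbitals: 1 + 2 + 3 = 6. With m_s fixed to a single value there is one state per orbital, giving 6 states.

6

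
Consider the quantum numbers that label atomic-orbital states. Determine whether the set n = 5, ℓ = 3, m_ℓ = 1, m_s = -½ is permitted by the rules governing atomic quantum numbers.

Allowed

n = 5 is a positive integer. ℓ = 3 satisfies 0 ≤ ℓ ≤ n−1 = 4. m_ℓ = 1 lies in the range −ℓ … +ℓ (here −3 … 3). m_s = -1/2 is one of ±1/2.
All four constraints are satisfied.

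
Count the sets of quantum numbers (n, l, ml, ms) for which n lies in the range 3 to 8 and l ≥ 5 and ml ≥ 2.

Treat each shell separately and count matching orbitals:
n=6 → 4; n=7 → 9; n=8 → 15.
Orbitals: 4 + 9 + 15 = 28. Including both spin states (ms = ±1/2) gives 2 × 28 = 56 states.

56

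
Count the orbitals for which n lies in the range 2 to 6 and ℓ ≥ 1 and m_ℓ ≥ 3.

10

For each n in the range, tally the orbitals obeying ℓ ≥ 1 and m_ℓ ≥ 3:
n=4 → 1; n=5 → 3; n=6 → 6.
Total orbitals: 1 + 3 + 6 = 10.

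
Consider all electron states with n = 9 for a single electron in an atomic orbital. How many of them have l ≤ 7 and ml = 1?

Go through l = 0, …, 8 (the values permitted for n = 9).
Contributions: l=1 → 1; l=2 → 1; l=3 → 1; l=4 → 1; l=5 → 1; l=6 → 1; l=7 → 1.
Orbitals: 1 + 1 + 1 + 1 + 1 + 1 + 1 = 7. Each orbital carries two spin states, so 7 × 2 = 14 states.

14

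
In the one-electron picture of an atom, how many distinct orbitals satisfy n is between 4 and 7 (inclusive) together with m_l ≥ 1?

52

Count contributing orbitals for each principal shell:
n=4 → 6; n=5 → 10; n=6 → 15; n=7 → 21.
Total orbitals: 6 + 10 + 15 + 21 = 52.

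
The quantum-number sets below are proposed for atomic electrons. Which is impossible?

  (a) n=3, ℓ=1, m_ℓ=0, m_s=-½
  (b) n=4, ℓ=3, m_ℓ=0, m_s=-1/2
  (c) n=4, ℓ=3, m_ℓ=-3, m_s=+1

(c)

(c) has m_s = +1, but an electron's spin must be ±1/2.
The remaining sets (a), (b) satisfy all four rules.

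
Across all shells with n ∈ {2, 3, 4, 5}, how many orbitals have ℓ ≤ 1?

16

Per-shell orbital counts meeting the constraint:
n=2 → 4; n=3 → 4; n=4 → 4; n=5 → 4.
Total orbitals: 4 + 4 + 4 + 4 = 16.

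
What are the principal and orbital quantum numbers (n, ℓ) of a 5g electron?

The leading integer gives n = 5; the letter 'g' means ℓ = 4.

n = 5, ℓ = 4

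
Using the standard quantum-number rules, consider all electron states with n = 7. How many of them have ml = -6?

For n = 7, l ranges over 0 … 6.
Contributions: l=6 → 1.
Orbitals: 1. Each orbital carries two spin states, so 1 × 2 = 2 states.

2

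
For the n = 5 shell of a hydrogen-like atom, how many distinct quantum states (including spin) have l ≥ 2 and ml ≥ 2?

For n = 5, l ranges over 0 … 4.
Orbitals with l ≥ 2 and ml ≥ 2, by l: l=2 → 1; l=3 → 2; l=4 → 3.
Orbitals: 1 + 2 + 3 = 6. Each orbital carries two spin states, so 6 × 2 = 12 states.

12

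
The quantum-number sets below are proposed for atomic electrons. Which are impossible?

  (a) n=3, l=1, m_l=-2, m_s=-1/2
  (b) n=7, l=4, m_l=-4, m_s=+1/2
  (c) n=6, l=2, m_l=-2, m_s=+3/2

(a) has |m_l| = 2 > l = 1, violating −l ≤ m_l ≤ l.
(c) has m_s = +3/2, but an electron's spin must be ±1/2.
The remaining set (b) satisfies all four rules.

(a) and (c)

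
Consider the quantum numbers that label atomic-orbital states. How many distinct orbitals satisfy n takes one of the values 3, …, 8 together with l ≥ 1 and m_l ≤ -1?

For each n in the range, tally the orbitals obeying l ≥ 1 and m_l ≤ -1:
n=3 → 3; n=4 → 6; n=5 → 10; n=6 → 15; n=7 → 21; n=8 → 28.
Total orbitals: 3 + 6 + 10 + 15 + 21 + 28 = 83.

83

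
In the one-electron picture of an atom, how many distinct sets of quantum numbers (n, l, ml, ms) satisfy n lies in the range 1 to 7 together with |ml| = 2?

60

Treat each shell separately and count matching orbitals:
n=3 → 2; n=4 → 4; n=5 → 6; n=6 → 8; n=7 → 10.
Orbitals: 2 + 4 + 6 + 8 + 10 = 30. Including both spin states (ms = ±1/2) gives 2 × 30 = 60 states.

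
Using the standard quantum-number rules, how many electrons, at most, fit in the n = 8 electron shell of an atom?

A shell holds 2n² electrons: 2 × 8² = 2 × 64 = 128.

128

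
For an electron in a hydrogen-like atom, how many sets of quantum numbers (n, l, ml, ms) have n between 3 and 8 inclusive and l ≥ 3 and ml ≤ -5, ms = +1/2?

10

For each n in the range, tally the orbitals obeying l ≥ 3 and ml ≤ -5:
n=6 → 1; n=7 → 3; n=8 → 6.
Orbitals: 1 + 3 + 6 = 10. With ms fixed to +1/2 there is one state per orbital, so 10 states.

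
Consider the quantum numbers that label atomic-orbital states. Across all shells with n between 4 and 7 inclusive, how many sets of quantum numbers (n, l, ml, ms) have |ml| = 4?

Go shell by shell, enumerating (l, ml) with |ml| = 4:
n=5 → 2; n=6 → 4; n=7 → 6.
Orbitals: 2 + 4 + 6 = 12. Including both spin states (ms = ±1/2) gives 2 × 12 = 24 states.

24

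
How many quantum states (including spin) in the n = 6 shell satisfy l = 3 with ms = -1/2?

Go through l = 0, …, 5 (the values permitted for n = 6).
Contributions: l=3 → 7.
Orbitals: 7. With ms fixed to a single value there is one state per orbital, giving 7 states.

7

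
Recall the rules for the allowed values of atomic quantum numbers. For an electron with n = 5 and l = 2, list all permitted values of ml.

ml takes every integer from −l to +l. With l = 2 that gives the 5 values -2, -1, 0, 1, 2.

-2, -1, 0, 1, 2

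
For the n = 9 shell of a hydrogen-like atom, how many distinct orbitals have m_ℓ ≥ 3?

21

The n = 9 shell has ℓ = 0 through 8; check each.
Orbitals with m_ℓ ≥ 3, by ℓ: ℓ=3 → 1; ℓ=4 → 2; ℓ=5 → 3; ℓ=6 → 4; ℓ=7 → 5; ℓ=8 → 6.
Total orbitals: 1 + 2 + 3 + 4 + 5 + 6 = 21.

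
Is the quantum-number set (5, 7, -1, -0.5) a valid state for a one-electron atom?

No

The orbital quantum number must satisfy 0 ≤ l ≤ n−1. With n = 5 the allowed l values are 0, 1, 2, 3, 4, so l = 7 is out of range.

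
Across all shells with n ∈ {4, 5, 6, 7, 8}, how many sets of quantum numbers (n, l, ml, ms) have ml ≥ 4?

Count contributing orbitals for each principal shell:
n=5 → 1; n=6 → 3; n=7 → 6; n=8 → 10.
Orbitals: 1 + 3 + 6 + 10 = 20. Including both spin states (ms = ±1/2) gives 2 × 20 = 40 states.

40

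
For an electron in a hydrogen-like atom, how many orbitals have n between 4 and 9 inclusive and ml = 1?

33

Go shell by shell, enumerating (l, ml) with ml = 1:
n=4 → 3; n=5 → 4; n=6 → 5; n=7 → 6; n=8 → 7; n=9 → 8.
Total orbitals: 3 + 4 + 5 + 6 + 7 + 8 = 33.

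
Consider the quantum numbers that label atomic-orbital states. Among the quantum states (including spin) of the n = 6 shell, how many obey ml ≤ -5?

Go through l = 0, …, 5 (the values permitted for n = 6).
Contributions: l=5 → 1.
Orbitals: 1. Each orbital carries two spin states, so 1 × 2 = 2 states.

2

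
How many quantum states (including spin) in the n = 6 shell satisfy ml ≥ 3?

12

With n = 6 the allowed l are 0, 1, …, 5.
Contributions: l=3 → 1; l=4 → 2; l=5 → 3.
Orbitals: 1 + 2 + 3 = 6. Each orbital carries two spin states, so 6 × 2 = 12 states.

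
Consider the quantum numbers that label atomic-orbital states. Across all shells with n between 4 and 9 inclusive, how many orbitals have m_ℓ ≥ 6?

Work shell by shell — for each n, count the (ℓ, m_ℓ) pairs that satisfy m_ℓ ≥ 6:
n=7 → 1; n=8 → 3; n=9 → 6.
Total orbitals: 1 + 3 + 6 = 10.

10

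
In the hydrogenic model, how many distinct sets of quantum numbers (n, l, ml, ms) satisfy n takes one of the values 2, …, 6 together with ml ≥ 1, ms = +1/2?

Count contributing orbitals for each principal shell:
n=2 → 1; n=3 → 3; n=4 → 6; n=5 → 10; n=6 → 15.
Orbitals: 1 + 3 + 6 + 10 + 15 = 35. With ms fixed to +1/2 there is one state per orbital, so 35 states.

35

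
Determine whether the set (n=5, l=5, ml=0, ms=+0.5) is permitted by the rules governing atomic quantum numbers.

No

The orbital quantum number must satisfy 0 ≤ l ≤ n−1. With n = 5 the allowed l values are 0, 1, 2, 3, 4, so l = 5 is out of range.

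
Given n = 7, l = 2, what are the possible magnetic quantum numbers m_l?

-2, -1, 0, 1, 2

m_l takes every integer from −l to +l. With l = 2 that gives the 5 values -2, -1, 0, 1, 2.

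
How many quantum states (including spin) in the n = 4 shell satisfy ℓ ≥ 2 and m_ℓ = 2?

4

For n = 4, ℓ ranges over 0 … 3.
Orbitals with ℓ ≥ 2 and m_ℓ = 2, by ℓ: ℓ=2 → 1; ℓ=3 → 1.
Orbitals: 1 + 1 = 2. Each orbital carries two spin states, so 2 × 2 = 4 states.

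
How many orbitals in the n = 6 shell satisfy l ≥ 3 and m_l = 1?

The n = 6 shell has l = 0 through 5; check each.
Per l-value: l=3 → 1; l=4 → 1; l=5 → 1.
Total orbitals: 1 + 1 + 1 = 3.

3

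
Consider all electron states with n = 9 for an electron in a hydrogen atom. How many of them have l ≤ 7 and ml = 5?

6

The n = 9 shell has l = 0 through 8; check each.
Contributions: l=5 → 1; l=6 → 1; l=7 → 1.
Orbitals: 1 + 1 + 1 = 3. Each orbital carries two spin states, so 3 × 2 = 6 states.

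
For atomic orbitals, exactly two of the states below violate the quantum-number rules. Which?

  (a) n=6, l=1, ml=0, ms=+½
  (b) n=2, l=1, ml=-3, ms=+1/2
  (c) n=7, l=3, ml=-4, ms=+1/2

(b) and (c)

(b) has |ml| = 3 > l = 1, violating −l ≤ ml ≤ l.
(c) has |ml| = 4 > l = 3, violating −l ≤ ml ≤ l.
The remaining set (a) satisfies all four rules.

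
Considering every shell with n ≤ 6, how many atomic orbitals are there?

91

Total orbitals = 1² + 2² + 3² + 4² + 5² + 6² = 91.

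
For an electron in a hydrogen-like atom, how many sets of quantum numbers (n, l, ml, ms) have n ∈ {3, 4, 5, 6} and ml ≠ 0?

136

For each n in the range, tally the orbitals obeying ml ≠ 0:
n=3 → 6; n=4 → 12; n=5 → 20; n=6 → 30.
Orbitals: 6 + 12 + 20 + 30 = 68. Including both spin states (ms = ±1/2) gives 2 × 68 = 136 states.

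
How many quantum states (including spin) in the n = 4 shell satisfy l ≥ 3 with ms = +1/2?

With n = 4 the allowed l are 0, 1, …, 3.
Contributions: l=3 → 7.
Orbitals: 7. With ms fixed to a single value there is one state per orbital, giving 7 states.

7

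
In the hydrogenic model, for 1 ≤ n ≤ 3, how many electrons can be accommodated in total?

Total orbitals = 1² + 2² + 3² = 14. Doubling for spin gives 28 electrons.

28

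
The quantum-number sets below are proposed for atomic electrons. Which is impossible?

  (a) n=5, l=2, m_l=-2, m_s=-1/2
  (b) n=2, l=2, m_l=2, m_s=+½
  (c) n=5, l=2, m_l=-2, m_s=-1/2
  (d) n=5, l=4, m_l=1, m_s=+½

(b) has l = 2 ≥ n = 2, violating 0 ≤ l ≤ n−1.
The remaining sets (a), (c), (d) satisfy all four rules.

(b)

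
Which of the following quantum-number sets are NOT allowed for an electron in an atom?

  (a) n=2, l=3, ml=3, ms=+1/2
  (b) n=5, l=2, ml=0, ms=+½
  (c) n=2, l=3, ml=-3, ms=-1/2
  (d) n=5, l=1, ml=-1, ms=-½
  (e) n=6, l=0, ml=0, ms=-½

(a) has l = 3 ≥ n = 2, violating 0 ≤ l ≤ n−1.
(c) has l = 3 ≥ n = 2, violating 0 ≤ l ≤ n−1.
The remaining sets (b), (d), (e) satisfy all four rules.

(a) and (c)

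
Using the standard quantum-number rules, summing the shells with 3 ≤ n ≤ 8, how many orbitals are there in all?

Shell n has n² orbitals: 3²=9 + 4²=16 + 5²=25 + 6²=36 + 7²=49 + 8²=64 = 199 orbitals.

199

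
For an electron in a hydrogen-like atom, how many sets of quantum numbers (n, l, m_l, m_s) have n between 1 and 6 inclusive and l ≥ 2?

140

Count contributing orbitals for each principal shell:
n=3 → 5; n=4 → 12; n=5 → 21; n=6 → 32.
Orbitals: 5 + 12 + 21 + 32 = 70. Including both spin states (m_s = ±1/2) gives 2 × 70 = 140 states.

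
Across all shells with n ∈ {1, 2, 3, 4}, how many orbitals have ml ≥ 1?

Count contributing orbitals for each principal shell:
n=2 → 1; n=3 → 3; n=4 → 6.
Total orbitals: 1 + 3 + 6 = 10.

10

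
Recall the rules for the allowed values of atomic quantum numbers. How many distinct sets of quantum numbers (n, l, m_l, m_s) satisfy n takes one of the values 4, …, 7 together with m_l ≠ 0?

208

Go shell by shell, enumerating (l, m_l) with m_l ≠ 0:
n=4 → 12; n=5 → 20; n=6 → 30; n=7 → 42.
Orbitals: 12 + 20 + 30 + 42 = 104. Including both spin states (m_s = ±1/2) gives 2 × 104 = 208 states.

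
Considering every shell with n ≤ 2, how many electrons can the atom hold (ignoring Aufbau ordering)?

Total orbitals = 1² + 2² = 5. Doubling for spin gives 10 electrons.

10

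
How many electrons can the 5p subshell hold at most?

6

A subshell with ℓ = 1 has 2ℓ+1 = 3 orbitals, each holding 2 electrons (spin ±1/2), so 3 × 2 = 6.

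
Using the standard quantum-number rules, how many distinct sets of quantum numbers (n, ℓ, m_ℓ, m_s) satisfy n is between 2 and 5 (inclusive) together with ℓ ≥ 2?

76

Treat each shell separately and count matching orbitals:
n=3 → 5; n=4 → 12; n=5 → 21.
Orbitals: 5 + 12 + 21 = 38. Including both spin states (m_s = ±1/2) gives 2 × 38 = 76 states.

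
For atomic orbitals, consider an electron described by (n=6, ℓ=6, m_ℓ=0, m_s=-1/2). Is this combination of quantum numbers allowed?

Invalid

The orbital quantum number must satisfy 0 ≤ ℓ ≤ n−1. With n = 6 the allowed ℓ values are 0, 1, 2, 3, 4, 5, so ℓ = 6 is out of range.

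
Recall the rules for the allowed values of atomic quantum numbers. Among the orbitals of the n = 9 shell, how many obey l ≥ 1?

80

The n = 9 shell has l = 0 through 8; check each.
Orbitals with l ≥ 1, by l: l=1 → 3; l=2 → 5; l=3 → 7; l=4 → 9; l=5 → 11; l=6 → 13; l=7 → 15; l=8 → 17.
Total orbitals: 3 + 5 + 7 + 9 + 11 + 13 + 15 + 17 = 80.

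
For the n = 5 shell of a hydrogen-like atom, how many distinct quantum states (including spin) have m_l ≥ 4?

2

Go through l = 0, …, 4 (the values permitted for n = 5).
Orbitals with m_l ≥ 4, by l: l=4 → 1.
Orbitals: 1. Each orbital carries two spin states, so 1 × 2 = 2 states.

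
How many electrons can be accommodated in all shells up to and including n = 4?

Total orbitals = 1² + 2² + 3² + 4² = 30. Doubling for spin gives 60 electrons.

60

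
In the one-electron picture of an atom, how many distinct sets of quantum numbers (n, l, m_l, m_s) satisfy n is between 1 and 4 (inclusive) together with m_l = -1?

For each n in the range, tally the orbitals obeying m_l = -1:
n=2 → 1; n=3 → 2; n=4 → 3.
Orbitals: 1 + 2 + 3 = 6. Including both spin states (m_s = ±1/2) gives 2 × 6 = 12 states.

12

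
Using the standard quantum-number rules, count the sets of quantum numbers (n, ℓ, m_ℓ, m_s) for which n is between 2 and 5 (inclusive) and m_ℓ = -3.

Per-shell orbital counts meeting the constraint:
n=4 → 1; n=5 → 2.
Orbitals: 1 + 2 = 3. Including both spin states (m_s = ±1/2) gives 2 × 3 = 6 states.

6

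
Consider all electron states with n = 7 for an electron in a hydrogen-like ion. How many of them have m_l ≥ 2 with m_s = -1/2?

With n = 7 the allowed l are 0, 1, …, 6.
Orbitals with m_l ≥ 2, by l: l=2 → 1; l=3 → 2; l=4 → 3; l=5 → 4; l=6 → 5.
Orbitals: 1 + 2 + 3 + 4 + 5 = 15. With m_s fixed to a single value there is one state per orbital, giving 15 states.

15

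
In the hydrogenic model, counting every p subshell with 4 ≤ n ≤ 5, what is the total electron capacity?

A p subshell (l = 1) exists for every n ≥ 2, so shells n = 4, 5 each contribute one — 2 subshells.
Since each p subshell holds 2(2·1+1) = 6 electrons, the total is 2 × 6 = 12.

12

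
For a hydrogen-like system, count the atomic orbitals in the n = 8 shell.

The n = 8 shell contains n² = 8² = 64 orbitals.

64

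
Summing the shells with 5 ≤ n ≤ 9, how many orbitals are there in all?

255

Shell n has n² orbitals: 5²=25 + 6²=36 + 7²=49 + 8²=64 + 9²=81 = 255 orbitals.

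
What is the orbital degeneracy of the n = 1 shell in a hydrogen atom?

1

The n = 1 shell contains n² = 1² = 1 orbital.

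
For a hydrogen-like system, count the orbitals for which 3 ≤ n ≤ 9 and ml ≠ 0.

Treat each shell separately and count matching orbitals:
n=3 → 6; n=4 → 12; n=5 → 20; n=6 → 30; n=7 → 42; n=8 → 56; n=9 → 72.
Total orbitals: 6 + 12 + 20 + 30 + 42 + 56 + 72 = 238.

238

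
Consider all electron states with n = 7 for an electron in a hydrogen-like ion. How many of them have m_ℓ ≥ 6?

Go through ℓ = 0, …, 6 (the values permitted for n = 7).
Contributions: ℓ=6 → 1.
Orbitals: 1. Each orbital carries two spin states, so 1 × 2 = 2 states.

2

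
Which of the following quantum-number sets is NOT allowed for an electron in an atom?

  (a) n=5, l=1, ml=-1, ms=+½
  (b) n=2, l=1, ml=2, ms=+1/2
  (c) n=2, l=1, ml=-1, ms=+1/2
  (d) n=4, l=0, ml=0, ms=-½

(b)

(b) has |ml| = 2 > l = 1, violating −l ≤ ml ≤ l.
The remaining sets (a), (c), (d) satisfy all four rules.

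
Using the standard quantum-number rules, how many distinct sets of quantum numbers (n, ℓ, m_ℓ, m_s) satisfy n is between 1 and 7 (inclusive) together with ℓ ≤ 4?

Treat each shell separately and count matching orbitals:
n=1 → 1; n=2 → 4; n=3 → 9; n=4 → 16; n=5 → 25; n=6 → 25; n=7 → 25.
Orbitals: 1 + 4 + 9 + 16 + 25 + 25 + 25 = 105. Including both spin states (m_s = ±1/2) gives 2 × 105 = 210 states.

210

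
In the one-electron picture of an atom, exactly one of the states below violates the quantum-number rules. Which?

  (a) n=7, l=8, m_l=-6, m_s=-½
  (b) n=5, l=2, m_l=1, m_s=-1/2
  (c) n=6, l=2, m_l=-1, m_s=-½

(a)

(a) has l = 8 ≥ n = 7, violating 0 ≤ l ≤ n−1.
The remaining sets (b), (c) satisfy all four rules.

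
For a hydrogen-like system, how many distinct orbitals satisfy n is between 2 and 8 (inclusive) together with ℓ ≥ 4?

110

Work shell by shell — for each n, count the (ℓ, m_ℓ) pairs that satisfy ℓ ≥ 4:
n=5 → 9; n=6 → 20; n=7 → 33; n=8 → 48.
Total orbitals: 9 + 20 + 33 + 48 = 110.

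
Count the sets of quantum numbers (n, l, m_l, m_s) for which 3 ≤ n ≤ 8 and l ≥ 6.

For each n in the range, tally the orbitals obeying l ≥ 6:
n=7 → 13; n=8 → 28.
Orbitals: 13 + 28 = 41. Including both spin states (m_s = ±1/2) gives 2 × 41 = 82 states.

82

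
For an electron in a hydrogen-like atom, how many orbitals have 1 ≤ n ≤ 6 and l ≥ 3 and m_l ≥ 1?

22

Go shell by shell, enumerating (l, m_l) with l ≥ 3 and m_l ≥ 1:
n=4 → 3; n=5 → 7; n=6 → 12.
Total orbitals: 3 + 7 + 12 = 22.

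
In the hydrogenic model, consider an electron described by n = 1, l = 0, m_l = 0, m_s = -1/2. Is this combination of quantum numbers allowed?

n = 1 is a positive integer. l = 0 satisfies 0 ≤ l ≤ n−1 = 0. m_l = 0 lies in the range −l … +l (here 0). m_s = -1/2 is one of ±1/2.
All four constraints are satisfied.

Allowed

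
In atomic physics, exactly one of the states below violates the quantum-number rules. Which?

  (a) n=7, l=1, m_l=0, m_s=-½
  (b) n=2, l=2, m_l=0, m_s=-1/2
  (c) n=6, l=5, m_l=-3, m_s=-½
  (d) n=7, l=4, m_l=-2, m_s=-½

(b)

(b) has l = 2 ≥ n = 2, violating 0 ≤ l ≤ n−1.
The remaining sets (a), (c), (d) satisfy all four rules.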